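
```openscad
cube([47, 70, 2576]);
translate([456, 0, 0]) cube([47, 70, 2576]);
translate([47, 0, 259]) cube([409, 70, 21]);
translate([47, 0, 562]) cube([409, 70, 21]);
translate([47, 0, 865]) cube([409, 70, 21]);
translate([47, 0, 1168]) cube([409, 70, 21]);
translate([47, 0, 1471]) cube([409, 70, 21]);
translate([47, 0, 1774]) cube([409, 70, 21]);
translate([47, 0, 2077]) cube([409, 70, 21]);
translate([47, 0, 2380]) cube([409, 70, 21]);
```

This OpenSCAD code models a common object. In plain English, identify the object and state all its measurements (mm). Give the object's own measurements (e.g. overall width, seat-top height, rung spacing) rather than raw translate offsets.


A straight ladder. Two 47×70 mm vertical rails, 2576 mm tall, stand 503 mm apart (outside-to-outside) with their front faces coplanar on the −y side. 8 rungs, each 70 mm deep and 21 mm tall, span between the inner faces of the rails, front faces flush with the rails. The lowest rung's underside is at z = 259 mm and rungs are spaced 303 mm apart (underside to underside).


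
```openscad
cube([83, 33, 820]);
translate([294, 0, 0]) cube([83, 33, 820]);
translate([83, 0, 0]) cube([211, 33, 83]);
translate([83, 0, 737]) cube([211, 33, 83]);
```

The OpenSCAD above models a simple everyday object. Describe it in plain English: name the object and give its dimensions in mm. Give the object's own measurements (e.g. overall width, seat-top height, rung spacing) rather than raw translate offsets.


A rectangular picture frame lying in the x–z plane (depth along y). The opening is 211 mm wide (x) by 654 mm tall (z), surrounded by a border 83 mm wide on all four sides. The frame is 33 mm deep and is made of two full-height vertical stiles with two horizontal rails fitted between them.


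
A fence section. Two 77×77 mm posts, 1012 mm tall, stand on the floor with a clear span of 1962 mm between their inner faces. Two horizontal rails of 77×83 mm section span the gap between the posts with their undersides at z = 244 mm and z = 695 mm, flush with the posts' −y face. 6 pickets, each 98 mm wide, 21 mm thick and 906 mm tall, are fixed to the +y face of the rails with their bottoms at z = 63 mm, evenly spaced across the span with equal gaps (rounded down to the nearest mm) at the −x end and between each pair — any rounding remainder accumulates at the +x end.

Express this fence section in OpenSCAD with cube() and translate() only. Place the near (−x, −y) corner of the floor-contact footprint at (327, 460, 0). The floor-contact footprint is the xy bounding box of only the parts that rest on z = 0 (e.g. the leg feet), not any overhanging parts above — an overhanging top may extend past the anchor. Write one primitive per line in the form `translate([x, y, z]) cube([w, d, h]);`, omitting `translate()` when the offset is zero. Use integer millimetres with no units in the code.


translate([327, 460, 0]) cube([77, 77, 1012]);
translate([2366, 460, 0]) cube([77, 77, 1012]);
translate([404, 460, 244]) cube([1962, 77, 83]);
translate([404, 460, 695]) cube([1962, 77, 83]);
translate([600, 537, 63]) cube([98, 21, 906]);
translate([894, 537, 63]) cube([98, 21, 906]);
translate([1188, 537, 63]) cube([98, 21, 906]);
translate([1482, 537, 63]) cube([98, 21, 906]);
translate([1776, 537, 63]) cube([98, 21, 906]);
translate([2070, 537, 63]) cube([98, 21, 906]);


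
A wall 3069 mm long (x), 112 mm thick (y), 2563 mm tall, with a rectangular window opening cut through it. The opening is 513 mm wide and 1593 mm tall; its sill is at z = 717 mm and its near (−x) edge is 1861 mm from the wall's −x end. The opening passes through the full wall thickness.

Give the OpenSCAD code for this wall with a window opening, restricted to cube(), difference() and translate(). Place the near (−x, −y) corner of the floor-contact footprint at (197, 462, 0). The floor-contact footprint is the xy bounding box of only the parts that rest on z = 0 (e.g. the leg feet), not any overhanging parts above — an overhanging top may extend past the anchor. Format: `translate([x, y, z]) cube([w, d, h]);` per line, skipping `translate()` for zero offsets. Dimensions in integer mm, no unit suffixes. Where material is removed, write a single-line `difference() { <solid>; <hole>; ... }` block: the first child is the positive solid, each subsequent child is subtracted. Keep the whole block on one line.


difference() { translate([197, 462, 0]) cube([3069, 112, 2563]); translate([2058, 462, 717]) cube([513, 112, 1593]); }


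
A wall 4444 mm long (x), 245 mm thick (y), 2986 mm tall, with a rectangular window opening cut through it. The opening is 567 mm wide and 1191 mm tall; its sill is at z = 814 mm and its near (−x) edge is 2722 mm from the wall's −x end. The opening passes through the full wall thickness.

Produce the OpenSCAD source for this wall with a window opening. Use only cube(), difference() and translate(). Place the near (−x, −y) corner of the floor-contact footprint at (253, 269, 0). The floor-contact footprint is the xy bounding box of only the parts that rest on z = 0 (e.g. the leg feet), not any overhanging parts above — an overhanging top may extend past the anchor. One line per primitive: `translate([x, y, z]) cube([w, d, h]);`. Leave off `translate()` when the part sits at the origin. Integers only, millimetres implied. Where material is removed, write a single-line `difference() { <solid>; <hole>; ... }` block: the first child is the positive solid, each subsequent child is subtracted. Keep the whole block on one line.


difference() { translate([253, 269, 0]) cube([4444, 245, 2986]); translate([2975, 269, 814]) cube([567, 245, 1191]); }


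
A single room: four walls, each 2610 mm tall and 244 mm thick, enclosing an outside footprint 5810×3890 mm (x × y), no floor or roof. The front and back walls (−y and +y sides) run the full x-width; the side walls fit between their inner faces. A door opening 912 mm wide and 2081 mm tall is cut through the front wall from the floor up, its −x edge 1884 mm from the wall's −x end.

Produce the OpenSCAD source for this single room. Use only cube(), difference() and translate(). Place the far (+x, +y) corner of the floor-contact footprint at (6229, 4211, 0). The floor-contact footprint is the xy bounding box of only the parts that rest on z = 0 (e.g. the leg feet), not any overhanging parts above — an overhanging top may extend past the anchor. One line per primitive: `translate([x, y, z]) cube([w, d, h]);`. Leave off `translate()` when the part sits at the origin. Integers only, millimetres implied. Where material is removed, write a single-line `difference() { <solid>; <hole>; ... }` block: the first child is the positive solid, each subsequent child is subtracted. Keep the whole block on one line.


difference() { translate([419, 321, 0]) cube([5810, 244, 2610]); translate([2303, 321, 0]) cube([912, 244, 2081]); }
translate([419, 3967, 0]) cube([5810, 244, 2610]);
translate([419, 565, 0]) cube([244, 3402, 2610]);
translate([5985, 565, 0]) cube([244, 3402, 2610]);


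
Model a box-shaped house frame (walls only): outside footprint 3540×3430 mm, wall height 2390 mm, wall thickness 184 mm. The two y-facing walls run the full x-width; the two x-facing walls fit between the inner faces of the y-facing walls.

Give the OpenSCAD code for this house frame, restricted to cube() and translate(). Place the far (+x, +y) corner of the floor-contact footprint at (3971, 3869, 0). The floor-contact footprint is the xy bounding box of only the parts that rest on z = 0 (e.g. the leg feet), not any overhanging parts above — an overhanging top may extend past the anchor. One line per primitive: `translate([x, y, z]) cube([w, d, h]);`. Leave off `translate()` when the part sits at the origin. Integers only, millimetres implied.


translate([431, 439, 0]) cube([3540, 184, 2390]);
translate([431, 3685, 0]) cube([3540, 184, 2390]);
translate([431, 623, 0]) cube([184, 3062, 2390]);
translate([3787, 623, 0]) cube([184, 3062, 2390]);


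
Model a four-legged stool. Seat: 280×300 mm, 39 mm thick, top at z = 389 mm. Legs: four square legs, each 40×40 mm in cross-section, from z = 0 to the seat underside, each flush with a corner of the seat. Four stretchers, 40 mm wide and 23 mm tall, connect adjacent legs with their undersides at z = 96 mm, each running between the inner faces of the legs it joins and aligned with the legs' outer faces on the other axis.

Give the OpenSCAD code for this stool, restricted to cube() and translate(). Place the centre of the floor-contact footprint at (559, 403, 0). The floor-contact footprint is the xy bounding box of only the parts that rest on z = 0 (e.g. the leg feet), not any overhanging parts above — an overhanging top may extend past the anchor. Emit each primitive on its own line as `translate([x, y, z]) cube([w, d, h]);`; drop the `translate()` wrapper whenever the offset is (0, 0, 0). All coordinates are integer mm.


translate([419, 253, 350]) cube([280, 300, 39]);
translate([419, 253, 0]) cube([40, 40, 350]);
translate([659, 253, 0]) cube([40, 40, 350]);
translate([419, 513, 0]) cube([40, 40, 350]);
translate([659, 513, 0]) cube([40, 40, 350]);
translate([459, 253, 96]) cube([200, 40, 23]);
translate([459, 513, 96]) cube([200, 40, 23]);
translate([419, 293, 96]) cube([40, 220, 23]);
translate([659, 293, 96]) cube([40, 220, 23]);


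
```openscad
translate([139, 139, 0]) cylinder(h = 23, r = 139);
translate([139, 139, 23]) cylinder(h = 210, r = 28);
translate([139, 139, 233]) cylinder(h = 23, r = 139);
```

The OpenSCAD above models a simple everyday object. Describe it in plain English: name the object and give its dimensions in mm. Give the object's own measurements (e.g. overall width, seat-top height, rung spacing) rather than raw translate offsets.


A spool: two coaxial disc flanges of radius 139 mm and thickness 23 mm, joined by a core cylinder of radius 28 mm and height 210 mm. The lower flange rests on z = 0 and the three cylinders share a vertical axis.


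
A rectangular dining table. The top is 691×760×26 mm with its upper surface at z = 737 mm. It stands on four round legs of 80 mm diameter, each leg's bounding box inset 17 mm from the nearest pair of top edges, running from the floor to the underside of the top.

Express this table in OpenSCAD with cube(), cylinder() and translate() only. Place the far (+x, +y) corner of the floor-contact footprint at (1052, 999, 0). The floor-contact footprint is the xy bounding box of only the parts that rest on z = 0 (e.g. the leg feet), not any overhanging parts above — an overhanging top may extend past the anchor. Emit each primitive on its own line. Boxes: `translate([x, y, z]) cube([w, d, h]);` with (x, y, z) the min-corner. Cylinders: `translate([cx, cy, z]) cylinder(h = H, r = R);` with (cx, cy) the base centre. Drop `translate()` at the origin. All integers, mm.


translate([378, 256, 711]) cube([691, 760, 26]);
translate([435, 313, 0]) cylinder(h = 711, r = 40);
translate([1012, 313, 0]) cylinder(h = 711, r = 40);
translate([435, 959, 0]) cylinder(h = 711, r = 40);
translate([1012, 959, 0]) cylinder(h = 711, r = 40);


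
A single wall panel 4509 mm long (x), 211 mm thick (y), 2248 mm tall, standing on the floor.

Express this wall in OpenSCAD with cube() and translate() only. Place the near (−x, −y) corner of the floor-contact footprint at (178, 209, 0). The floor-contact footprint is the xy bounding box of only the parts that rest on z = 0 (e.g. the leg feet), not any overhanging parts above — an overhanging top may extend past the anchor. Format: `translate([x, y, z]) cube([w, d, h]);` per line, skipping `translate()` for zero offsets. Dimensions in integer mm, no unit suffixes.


translate([178, 209, 0]) cube([4509, 211, 2248]);


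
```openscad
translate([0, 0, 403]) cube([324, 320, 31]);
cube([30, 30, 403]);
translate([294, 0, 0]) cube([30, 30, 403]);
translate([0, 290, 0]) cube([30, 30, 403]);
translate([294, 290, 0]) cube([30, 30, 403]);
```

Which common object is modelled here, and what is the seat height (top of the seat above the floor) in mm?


A stool. The seat height is 434 mm.

A 324×320×31 slab at z = 403 on four corner posts — a stool. The seat top is 403 + 31 = 434 mm.


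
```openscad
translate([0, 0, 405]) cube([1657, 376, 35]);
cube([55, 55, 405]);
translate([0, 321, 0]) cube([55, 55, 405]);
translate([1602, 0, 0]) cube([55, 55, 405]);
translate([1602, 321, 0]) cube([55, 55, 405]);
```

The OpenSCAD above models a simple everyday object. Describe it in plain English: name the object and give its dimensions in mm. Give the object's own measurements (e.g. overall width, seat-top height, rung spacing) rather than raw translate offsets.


A long wooden bench with a 1657 mm (x) × 376 mm (y) seat, 35 mm thick, its top surface 440 mm above the floor. Four 55 mm square legs at the seat corners, flush with the edges, run from z = 0 to the seat underside.


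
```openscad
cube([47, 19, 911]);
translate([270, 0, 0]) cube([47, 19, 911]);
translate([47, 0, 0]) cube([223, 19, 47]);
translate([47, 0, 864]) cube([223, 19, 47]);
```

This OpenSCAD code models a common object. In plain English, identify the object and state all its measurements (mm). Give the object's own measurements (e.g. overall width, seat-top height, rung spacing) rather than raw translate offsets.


A rectangular picture frame lying in the x–z plane (depth along y). The opening is 223 mm wide (x) by 817 mm tall (z), surrounded by a border 47 mm wide on all four sides. The frame is 19 mm deep and is made of two full-height vertical stiles with two horizontal rails fitted between them.


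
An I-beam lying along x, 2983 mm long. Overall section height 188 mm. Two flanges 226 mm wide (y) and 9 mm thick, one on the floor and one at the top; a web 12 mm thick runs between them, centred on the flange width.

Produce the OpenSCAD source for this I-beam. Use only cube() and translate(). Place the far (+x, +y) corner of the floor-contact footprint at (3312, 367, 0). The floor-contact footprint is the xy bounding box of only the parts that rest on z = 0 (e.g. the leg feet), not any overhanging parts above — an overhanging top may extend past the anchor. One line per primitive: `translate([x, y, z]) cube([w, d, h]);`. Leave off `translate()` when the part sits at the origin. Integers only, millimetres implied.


translate([329, 141, 0]) cube([2983, 226, 9]);
translate([329, 248, 9]) cube([2983, 12, 170]);
translate([329, 141, 179]) cube([2983, 226, 9]);


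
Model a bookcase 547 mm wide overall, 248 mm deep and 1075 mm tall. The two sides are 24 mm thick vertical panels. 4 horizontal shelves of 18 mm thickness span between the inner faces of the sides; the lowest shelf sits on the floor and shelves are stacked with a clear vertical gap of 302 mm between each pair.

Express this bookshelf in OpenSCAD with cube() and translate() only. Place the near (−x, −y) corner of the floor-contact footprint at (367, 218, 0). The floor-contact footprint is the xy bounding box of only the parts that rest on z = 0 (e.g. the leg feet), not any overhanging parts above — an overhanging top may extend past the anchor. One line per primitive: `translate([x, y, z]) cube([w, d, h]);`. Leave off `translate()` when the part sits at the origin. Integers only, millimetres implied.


translate([367, 218, 0]) cube([24, 248, 1075]);
translate([890, 218, 0]) cube([24, 248, 1075]);
translate([391, 218, 0]) cube([499, 248, 18]);
translate([391, 218, 320]) cube([499, 248, 18]);
translate([391, 218, 640]) cube([499, 248, 18]);
translate([391, 218, 960]) cube([499, 248, 18]);


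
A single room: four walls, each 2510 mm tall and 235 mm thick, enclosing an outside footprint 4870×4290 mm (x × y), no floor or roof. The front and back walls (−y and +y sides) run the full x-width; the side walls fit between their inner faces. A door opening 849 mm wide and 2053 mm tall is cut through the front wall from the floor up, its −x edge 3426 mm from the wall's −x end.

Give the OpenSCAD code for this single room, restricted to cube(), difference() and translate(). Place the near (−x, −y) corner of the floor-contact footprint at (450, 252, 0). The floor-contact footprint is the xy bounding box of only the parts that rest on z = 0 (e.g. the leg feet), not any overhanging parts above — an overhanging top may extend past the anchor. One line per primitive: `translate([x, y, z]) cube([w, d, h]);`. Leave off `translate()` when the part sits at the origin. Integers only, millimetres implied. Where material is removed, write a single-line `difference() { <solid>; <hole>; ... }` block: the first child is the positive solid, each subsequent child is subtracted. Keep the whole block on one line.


difference() { translate([450, 252, 0]) cube([4870, 235, 2510]); translate([3876, 252, 0]) cube([849, 235, 2053]); }
translate([450, 4307, 0]) cube([4870, 235, 2510]);
translate([450, 487, 0]) cube([235, 3820, 2510]);
translate([5085, 487, 0]) cube([235, 3820, 2510]);


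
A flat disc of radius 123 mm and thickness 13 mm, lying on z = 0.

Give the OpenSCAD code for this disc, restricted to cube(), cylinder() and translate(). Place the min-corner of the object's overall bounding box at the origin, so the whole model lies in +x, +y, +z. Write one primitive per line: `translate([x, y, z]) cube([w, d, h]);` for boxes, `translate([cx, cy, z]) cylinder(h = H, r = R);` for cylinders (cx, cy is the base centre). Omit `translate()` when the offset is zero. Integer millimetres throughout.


translate([123, 123, 0]) cylinder(h = 13, r = 123);


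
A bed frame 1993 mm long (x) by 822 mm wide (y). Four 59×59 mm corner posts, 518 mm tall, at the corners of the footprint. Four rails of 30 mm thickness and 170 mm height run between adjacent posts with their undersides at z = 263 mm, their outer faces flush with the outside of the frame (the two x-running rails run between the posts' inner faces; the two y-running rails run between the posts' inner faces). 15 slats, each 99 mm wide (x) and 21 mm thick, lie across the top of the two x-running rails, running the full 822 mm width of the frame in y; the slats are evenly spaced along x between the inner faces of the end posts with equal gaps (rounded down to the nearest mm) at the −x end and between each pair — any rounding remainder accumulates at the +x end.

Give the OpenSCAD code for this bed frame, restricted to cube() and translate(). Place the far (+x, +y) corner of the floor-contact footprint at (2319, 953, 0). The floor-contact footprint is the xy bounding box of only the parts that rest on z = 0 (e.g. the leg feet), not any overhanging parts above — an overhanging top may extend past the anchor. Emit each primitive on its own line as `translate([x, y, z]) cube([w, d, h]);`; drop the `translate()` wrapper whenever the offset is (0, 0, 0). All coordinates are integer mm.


translate([326, 131, 0]) cube([59, 59, 518]);
translate([326, 894, 0]) cube([59, 59, 518]);
translate([2260, 131, 0]) cube([59, 59, 518]);
translate([2260, 894, 0]) cube([59, 59, 518]);
translate([385, 131, 263]) cube([1875, 30, 170]);
translate([385, 923, 263]) cube([1875, 30, 170]);
translate([326, 190, 263]) cube([30, 704, 170]);
translate([2289, 190, 263]) cube([30, 704, 170]);
translate([409, 131, 433]) cube([99, 822, 21]);
translate([532, 131, 433]) cube([99, 822, 21]);
translate([655, 131, 433]) cube([99, 822, 21]);
translate([778, 131, 433]) cube([99, 822, 21]);
translate([901, 131, 433]) cube([99, 822, 21]);
translate([1024, 131, 433]) cube([99, 822, 21]);
translate([1147, 131, 433]) cube([99, 822, 21]);
translate([1270, 131, 433]) cube([99, 822, 21]);
translate([1393, 131, 433]) cube([99, 822, 21]);
translate([1516, 131, 433]) cube([99, 822, 21]);
translate([1639, 131, 433]) cube([99, 822, 21]);
translate([1762, 131, 433]) cube([99, 822, 21]);
translate([1885, 131, 433]) cube([99, 822, 21]);
translate([2008, 131, 433]) cube([99, 822, 21]);
translate([2131, 131, 433]) cube([99, 822, 21]);


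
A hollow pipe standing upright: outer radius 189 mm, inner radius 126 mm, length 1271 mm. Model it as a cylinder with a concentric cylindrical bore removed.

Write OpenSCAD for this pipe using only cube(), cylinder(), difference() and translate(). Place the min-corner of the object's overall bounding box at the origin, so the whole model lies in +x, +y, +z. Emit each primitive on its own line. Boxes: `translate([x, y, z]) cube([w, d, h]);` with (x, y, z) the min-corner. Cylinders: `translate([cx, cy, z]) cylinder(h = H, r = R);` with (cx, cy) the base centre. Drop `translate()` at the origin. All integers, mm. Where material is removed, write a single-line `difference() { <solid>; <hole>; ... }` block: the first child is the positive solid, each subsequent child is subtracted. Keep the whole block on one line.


difference() { translate([189, 189, 0]) cylinder(h = 1271, r = 189); translate([189, 189, 0]) cylinder(h = 1271, r = 126); }


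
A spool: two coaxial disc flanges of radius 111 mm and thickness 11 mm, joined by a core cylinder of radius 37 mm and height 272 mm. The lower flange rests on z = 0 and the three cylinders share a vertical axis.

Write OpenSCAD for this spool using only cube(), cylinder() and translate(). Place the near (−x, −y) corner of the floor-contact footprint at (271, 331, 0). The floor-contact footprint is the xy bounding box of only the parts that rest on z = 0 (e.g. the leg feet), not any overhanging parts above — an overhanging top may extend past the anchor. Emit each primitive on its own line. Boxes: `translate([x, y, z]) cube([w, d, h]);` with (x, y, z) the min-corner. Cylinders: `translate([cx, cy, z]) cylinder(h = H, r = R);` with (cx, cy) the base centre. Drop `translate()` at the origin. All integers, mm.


translate([382, 442, 0]) cylinder(h = 11, r = 111);
translate([382, 442, 11]) cylinder(h = 272, r = 37);
translate([382, 442, 283]) cylinder(h = 11, r = 111);


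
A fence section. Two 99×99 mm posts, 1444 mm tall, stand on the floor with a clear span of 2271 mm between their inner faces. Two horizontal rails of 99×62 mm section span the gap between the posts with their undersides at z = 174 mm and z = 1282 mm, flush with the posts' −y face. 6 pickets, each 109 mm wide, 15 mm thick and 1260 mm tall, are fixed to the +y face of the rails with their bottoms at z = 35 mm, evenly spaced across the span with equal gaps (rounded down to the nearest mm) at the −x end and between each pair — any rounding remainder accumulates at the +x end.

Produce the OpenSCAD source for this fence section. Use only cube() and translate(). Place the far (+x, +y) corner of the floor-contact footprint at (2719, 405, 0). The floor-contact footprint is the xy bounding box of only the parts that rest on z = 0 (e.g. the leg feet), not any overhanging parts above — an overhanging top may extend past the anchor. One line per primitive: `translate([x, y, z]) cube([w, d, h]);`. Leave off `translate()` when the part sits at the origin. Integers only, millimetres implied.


translate([250, 306, 0]) cube([99, 99, 1444]);
translate([2620, 306, 0]) cube([99, 99, 1444]);
translate([349, 306, 174]) cube([2271, 99, 62]);
translate([349, 306, 1282]) cube([2271, 99, 62]);
translate([580, 405, 35]) cube([109, 15, 1260]);
translate([920, 405, 35]) cube([109, 15, 1260]);
translate([1260, 405, 35]) cube([109, 15, 1260]);
translate([1600, 405, 35]) cube([109, 15, 1260]);
translate([1940, 405, 35]) cube([109, 15, 1260]);
translate([2280, 405, 35]) cube([109, 15, 1260]);


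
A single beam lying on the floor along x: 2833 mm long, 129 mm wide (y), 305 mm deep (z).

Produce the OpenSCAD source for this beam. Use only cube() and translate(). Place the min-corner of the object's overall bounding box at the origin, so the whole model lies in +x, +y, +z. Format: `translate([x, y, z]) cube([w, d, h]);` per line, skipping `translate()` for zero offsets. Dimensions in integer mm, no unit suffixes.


cube([2833, 129, 305]);


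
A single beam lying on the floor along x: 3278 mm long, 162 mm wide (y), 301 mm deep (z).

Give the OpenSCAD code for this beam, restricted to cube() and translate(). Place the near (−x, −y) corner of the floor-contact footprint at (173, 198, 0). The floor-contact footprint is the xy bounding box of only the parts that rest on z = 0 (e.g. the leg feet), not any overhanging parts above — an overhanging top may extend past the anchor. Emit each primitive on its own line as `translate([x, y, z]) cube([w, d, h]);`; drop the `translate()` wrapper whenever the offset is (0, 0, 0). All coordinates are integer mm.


translate([173, 198, 0]) cube([3278, 162, 301]);


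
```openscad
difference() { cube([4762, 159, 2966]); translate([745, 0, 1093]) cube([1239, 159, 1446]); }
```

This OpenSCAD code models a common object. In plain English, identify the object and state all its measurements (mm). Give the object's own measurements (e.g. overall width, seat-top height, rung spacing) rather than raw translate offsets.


A wall 4762 mm long (x), 159 mm thick (y), 2966 mm tall, with a rectangular window opening cut through it. The opening is 1239 mm wide and 1446 mm tall; its sill is at z = 1093 mm and its near (−x) edge is 745 mm from the wall's −x end. The opening passes through the full wall thickness.


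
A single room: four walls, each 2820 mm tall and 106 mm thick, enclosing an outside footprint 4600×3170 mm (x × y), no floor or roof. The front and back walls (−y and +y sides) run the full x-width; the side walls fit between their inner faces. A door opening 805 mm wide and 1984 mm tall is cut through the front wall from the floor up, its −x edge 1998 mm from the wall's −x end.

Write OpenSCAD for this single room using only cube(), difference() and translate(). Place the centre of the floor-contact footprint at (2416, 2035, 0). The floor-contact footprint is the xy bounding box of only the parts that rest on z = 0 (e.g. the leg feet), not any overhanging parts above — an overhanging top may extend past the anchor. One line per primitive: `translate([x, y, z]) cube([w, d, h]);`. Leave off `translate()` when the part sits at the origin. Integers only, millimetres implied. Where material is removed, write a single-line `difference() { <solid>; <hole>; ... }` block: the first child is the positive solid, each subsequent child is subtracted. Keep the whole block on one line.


difference() { translate([116, 450, 0]) cube([4600, 106, 2820]); translate([2114, 450, 0]) cube([805, 106, 1984]); }
translate([116, 3514, 0]) cube([4600, 106, 2820]);
translate([116, 556, 0]) cube([106, 2958, 2820]);
translate([4610, 556, 0]) cube([106, 2958, 2820]);


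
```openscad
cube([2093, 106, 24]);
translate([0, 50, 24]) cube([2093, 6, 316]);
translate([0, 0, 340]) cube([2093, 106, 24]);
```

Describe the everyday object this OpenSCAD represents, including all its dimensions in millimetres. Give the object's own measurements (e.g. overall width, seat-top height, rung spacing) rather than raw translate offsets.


An I-beam lying along x, 2093 mm long. Overall section height 364 mm. Two flanges 106 mm wide (y) and 24 mm thick, one on the floor and one at the top; a web 6 mm thick runs between them, centred on the flange width.


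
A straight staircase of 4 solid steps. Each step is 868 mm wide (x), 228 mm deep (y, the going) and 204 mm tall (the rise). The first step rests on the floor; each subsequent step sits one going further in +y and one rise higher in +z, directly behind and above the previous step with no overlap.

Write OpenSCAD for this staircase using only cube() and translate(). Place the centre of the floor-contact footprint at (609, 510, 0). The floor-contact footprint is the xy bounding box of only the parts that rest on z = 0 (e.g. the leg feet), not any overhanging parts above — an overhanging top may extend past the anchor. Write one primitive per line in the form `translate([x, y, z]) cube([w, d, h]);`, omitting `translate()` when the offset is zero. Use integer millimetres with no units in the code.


translate([175, 396, 0]) cube([868, 228, 204]);
translate([175, 624, 204]) cube([868, 228, 204]);
translate([175, 852, 408]) cube([868, 228, 204]);
translate([175, 1080, 612]) cube([868, 228, 204]);


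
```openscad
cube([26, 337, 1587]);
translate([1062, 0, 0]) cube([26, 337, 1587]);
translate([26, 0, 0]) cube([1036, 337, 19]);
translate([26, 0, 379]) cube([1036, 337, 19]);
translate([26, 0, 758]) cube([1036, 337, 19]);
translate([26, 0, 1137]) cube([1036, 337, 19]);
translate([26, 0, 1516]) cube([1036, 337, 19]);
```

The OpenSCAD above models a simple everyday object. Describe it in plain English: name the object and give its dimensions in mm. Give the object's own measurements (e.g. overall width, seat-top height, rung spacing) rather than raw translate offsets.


An open bookshelf. Two side panels, each 26 mm thick, 337 mm deep and 1587 mm tall, stand 1088 mm apart (outside-to-outside). Between them sit 5 shelves, each 19 mm thick and 337 mm deep, spanning the full gap between the sides. The bottom shelf rests on the floor (its underside at z = 0) and the clear gap between one shelf's top and the next shelf's underside is 360 mm.


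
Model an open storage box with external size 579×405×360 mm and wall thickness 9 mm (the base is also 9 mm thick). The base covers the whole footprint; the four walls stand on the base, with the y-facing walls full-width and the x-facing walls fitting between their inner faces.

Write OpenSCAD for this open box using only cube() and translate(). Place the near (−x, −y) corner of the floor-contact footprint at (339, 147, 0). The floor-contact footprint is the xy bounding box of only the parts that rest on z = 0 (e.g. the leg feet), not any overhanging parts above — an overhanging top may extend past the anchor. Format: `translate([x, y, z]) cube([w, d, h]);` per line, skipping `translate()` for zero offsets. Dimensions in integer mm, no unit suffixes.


translate([339, 147, 0]) cube([579, 405, 9]);
translate([339, 147, 9]) cube([579, 9, 351]);
translate([339, 543, 9]) cube([579, 9, 351]);
translate([339, 156, 9]) cube([9, 387, 351]);
translate([909, 156, 9]) cube([9, 387, 351]);


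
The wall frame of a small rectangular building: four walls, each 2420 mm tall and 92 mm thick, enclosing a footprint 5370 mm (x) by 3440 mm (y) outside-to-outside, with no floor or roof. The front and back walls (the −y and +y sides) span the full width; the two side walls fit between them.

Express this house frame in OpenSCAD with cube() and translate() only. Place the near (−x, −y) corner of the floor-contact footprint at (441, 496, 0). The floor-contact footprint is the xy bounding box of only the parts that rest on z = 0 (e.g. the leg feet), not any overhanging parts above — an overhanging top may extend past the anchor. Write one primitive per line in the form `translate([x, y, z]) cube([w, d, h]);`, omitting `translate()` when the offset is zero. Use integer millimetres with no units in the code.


translate([441, 496, 0]) cube([5370, 92, 2420]);
translate([441, 3844, 0]) cube([5370, 92, 2420]);
translate([441, 588, 0]) cube([92, 3256, 2420]);
translate([5719, 588, 0]) cube([92, 3256, 2420]);


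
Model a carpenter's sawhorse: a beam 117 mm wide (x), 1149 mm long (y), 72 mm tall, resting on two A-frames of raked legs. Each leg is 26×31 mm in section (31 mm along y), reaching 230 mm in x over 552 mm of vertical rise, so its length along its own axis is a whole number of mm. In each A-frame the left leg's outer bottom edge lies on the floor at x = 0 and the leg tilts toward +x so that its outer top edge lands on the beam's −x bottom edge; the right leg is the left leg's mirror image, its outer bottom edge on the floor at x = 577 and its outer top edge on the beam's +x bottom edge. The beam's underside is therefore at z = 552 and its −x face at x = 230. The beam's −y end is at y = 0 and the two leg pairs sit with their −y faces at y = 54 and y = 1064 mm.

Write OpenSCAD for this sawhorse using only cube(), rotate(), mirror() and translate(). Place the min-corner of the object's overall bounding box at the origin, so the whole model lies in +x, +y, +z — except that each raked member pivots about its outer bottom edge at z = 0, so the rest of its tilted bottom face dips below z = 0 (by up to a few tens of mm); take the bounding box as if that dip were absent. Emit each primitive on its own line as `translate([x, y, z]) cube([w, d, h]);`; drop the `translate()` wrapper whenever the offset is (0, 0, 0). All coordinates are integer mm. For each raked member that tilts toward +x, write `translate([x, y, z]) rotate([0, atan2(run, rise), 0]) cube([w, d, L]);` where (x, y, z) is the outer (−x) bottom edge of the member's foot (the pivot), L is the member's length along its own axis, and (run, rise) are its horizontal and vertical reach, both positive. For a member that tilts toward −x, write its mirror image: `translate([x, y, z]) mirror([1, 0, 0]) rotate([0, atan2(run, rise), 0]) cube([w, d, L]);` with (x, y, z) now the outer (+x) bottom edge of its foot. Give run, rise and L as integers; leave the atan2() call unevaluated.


translate([230, 0, 552]) cube([117, 1149, 72]);
translate([0, 54, 0]) rotate([0, atan2(230, 552), 0]) cube([26, 31, 598]);
translate([577, 54, 0]) mirror([1, 0, 0]) rotate([0, atan2(230, 552), 0]) cube([26, 31, 598]);
translate([0, 1064, 0]) rotate([0, atan2(230, 552), 0]) cube([26, 31, 598]);
translate([577, 1064, 0]) mirror([1, 0, 0]) rotate([0, atan2(230, 552), 0]) cube([26, 31, 598]);


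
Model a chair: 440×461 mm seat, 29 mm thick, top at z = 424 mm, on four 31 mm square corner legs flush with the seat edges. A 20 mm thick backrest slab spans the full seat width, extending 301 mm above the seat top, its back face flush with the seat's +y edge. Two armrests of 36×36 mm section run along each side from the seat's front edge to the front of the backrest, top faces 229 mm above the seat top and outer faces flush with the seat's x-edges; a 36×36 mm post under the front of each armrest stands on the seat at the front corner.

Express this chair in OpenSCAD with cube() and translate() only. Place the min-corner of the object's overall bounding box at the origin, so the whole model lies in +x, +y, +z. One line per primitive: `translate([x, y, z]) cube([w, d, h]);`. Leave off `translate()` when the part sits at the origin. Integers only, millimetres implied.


translate([0, 0, 395]) cube([440, 461, 29]);
cube([31, 31, 395]);
translate([409, 0, 0]) cube([31, 31, 395]);
translate([0, 430, 0]) cube([31, 31, 395]);
translate([409, 430, 0]) cube([31, 31, 395]);
translate([0, 441, 424]) cube([440, 20, 301]);
translate([0, 0, 617]) cube([36, 441, 36]);
translate([404, 0, 617]) cube([36, 441, 36]);
translate([0, 0, 424]) cube([36, 36, 193]);
translate([404, 0, 424]) cube([36, 36, 193]);


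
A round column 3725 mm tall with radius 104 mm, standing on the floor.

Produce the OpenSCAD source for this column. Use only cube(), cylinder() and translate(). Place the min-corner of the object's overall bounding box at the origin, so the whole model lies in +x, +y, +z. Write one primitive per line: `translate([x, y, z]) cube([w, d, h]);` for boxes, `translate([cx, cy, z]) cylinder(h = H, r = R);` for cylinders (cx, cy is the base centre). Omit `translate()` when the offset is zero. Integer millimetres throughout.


translate([104, 104, 0]) cylinder(h = 3725, r = 104);


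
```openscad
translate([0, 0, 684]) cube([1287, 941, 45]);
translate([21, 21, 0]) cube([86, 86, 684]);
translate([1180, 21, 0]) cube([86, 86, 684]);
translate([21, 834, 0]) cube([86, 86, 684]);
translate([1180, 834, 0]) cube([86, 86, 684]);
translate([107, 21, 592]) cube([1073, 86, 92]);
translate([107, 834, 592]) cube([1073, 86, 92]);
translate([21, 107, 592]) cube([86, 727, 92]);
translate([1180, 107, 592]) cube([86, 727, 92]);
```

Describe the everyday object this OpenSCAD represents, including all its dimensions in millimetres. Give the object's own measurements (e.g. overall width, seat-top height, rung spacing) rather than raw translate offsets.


A table: top 1287 mm (x) × 941 mm (y), 45 mm thick, upper face at z = 729 mm, on four 86×86 mm square legs, each inset 21 mm from the nearest pair of top edges from z = 0 to the bottom of the top. Four apron rails, 86 mm thick and 92 mm tall, run between adjacent legs with their top edges flush with the underside of the top and their outer faces flush with the legs' outer faces.


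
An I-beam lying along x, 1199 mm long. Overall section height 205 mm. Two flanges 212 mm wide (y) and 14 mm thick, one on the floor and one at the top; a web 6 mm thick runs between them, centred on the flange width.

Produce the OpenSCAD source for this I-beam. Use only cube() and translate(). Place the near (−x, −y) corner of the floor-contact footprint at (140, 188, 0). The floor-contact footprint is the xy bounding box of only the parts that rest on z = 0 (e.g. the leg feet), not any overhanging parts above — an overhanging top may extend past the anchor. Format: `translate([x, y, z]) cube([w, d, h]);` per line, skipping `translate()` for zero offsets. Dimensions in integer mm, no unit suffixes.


translate([140, 188, 0]) cube([1199, 212, 14]);
translate([140, 291, 14]) cube([1199, 6, 177]);
translate([140, 188, 191]) cube([1199, 212, 14]);


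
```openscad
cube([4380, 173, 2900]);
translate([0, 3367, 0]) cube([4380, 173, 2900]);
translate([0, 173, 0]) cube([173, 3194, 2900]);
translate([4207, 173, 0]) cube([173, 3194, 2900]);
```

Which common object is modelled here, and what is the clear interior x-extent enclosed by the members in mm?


A house (or room) frame. The interior width is 4034 mm.

Four 2900 mm walls enclosing a rectangle with no floor or roof — a room or house frame. Outside width is 4380 mm and wall thickness is 173 mm, so the interior width is 4380 − 2 × 173 = 4034 mm.


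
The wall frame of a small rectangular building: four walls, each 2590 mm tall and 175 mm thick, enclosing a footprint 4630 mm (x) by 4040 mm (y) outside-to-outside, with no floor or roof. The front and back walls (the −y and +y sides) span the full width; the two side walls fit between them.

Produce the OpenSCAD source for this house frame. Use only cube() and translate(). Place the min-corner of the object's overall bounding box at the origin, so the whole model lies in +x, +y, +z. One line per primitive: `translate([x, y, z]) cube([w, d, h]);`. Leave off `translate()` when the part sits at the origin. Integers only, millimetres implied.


cube([4630, 175, 2590]);
translate([0, 3865, 0]) cube([4630, 175, 2590]);
translate([0, 175, 0]) cube([175, 3690, 2590]);
translate([4455, 175, 0]) cube([175, 3690, 2590]);


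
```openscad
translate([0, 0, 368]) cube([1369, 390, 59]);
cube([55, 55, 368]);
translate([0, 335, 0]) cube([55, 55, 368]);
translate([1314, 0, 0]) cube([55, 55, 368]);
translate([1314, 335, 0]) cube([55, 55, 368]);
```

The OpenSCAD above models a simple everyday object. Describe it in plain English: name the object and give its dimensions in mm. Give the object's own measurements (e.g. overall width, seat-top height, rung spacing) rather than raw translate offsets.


A long wooden bench with a 1369 mm (x) × 390 mm (y) seat, 59 mm thick, its top surface 427 mm above the floor. Four 55 mm square legs at the seat corners, flush with the edges, run from z = 0 to the seat underside.


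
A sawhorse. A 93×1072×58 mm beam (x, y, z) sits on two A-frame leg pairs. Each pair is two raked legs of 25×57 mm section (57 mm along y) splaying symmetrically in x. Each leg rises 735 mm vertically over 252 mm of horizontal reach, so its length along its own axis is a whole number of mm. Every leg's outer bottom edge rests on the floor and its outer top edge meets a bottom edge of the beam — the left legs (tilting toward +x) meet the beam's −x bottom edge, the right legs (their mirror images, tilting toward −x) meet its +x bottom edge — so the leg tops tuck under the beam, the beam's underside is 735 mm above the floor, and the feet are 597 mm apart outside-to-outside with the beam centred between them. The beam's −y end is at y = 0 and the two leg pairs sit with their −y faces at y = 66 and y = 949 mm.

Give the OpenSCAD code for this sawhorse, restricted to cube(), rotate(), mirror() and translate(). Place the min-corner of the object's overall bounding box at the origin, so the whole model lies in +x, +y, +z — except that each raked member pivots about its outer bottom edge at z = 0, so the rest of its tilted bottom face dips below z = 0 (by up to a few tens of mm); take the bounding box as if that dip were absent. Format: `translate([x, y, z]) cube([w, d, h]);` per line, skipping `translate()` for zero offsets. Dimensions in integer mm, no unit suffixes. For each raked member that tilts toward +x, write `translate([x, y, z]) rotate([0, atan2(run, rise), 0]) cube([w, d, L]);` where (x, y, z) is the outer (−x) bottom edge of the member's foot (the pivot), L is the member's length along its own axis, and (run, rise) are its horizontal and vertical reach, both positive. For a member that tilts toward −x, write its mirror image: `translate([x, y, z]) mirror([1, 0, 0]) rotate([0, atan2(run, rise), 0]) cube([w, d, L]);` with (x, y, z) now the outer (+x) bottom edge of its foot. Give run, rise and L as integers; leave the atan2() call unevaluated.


translate([252, 0, 735]) cube([93, 1072, 58]);
translate([0, 66, 0]) rotate([0, atan2(252, 735), 0]) cube([25, 57, 777]);
translate([597, 66, 0]) mirror([1, 0, 0]) rotate([0, atan2(252, 735), 0]) cube([25, 57, 777]);
translate([0, 949, 0]) rotate([0, atan2(252, 735), 0]) cube([25, 57, 777]);
translate([597, 949, 0]) mirror([1, 0, 0]) rotate([0, atan2(252, 735), 0]) cube([25, 57, 777]);
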